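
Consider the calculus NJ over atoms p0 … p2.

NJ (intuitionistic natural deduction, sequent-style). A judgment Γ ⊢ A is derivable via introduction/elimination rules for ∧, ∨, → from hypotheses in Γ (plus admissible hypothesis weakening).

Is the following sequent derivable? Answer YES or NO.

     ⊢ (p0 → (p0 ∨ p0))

Derivation trace:
[→I]  ⊢ (p0 → (p0 ∨ p0))
  [∨I₁] p0 ⊢ (p0 ∨ p0)
    [Ax] p0 ⊢ p0

Result: YES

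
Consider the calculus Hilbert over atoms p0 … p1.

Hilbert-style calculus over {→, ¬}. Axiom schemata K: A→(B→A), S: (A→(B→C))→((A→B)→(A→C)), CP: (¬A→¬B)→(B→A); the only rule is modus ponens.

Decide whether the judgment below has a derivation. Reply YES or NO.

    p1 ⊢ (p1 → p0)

Enumerate valuations to refute Γ ⊢ Δ:
  v=00: Γ:[p1=F] Δ:[(p1 → p0)=T] refutes=False
  v=01: Γ:[p1=T] Δ:[(p1 → p0)=F] refutes=True  ← countermodel

Result: NO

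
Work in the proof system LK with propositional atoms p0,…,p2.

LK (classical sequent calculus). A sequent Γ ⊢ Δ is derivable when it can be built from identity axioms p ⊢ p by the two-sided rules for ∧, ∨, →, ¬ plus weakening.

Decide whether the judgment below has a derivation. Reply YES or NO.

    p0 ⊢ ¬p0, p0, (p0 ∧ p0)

Derivation trace:
[WL] p0 ⊢ ¬p0, p0, (p0 ∧ p0)
  [∧R]  ⊢ ¬p0, p0, (p0 ∧ p0)
    [WR]  ⊢ p0, ¬p0, p0
      [¬R]  ⊢ p0, ¬p0
        [Ax] p0 ⊢ p0
    [WR]  ⊢ p0, ¬p0, p0
      [¬R]  ⊢ p0, ¬p0
        [Ax] p0 ⊢ p0

Result: YES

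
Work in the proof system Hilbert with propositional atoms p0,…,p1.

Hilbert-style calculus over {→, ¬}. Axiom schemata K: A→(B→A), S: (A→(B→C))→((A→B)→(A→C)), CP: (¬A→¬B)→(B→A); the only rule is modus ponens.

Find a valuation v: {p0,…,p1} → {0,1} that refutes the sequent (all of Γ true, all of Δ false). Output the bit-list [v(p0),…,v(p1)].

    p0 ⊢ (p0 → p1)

Truth-table refutation:
  v=00: Γ:[p0=F] Δ:[(p0 → p1)=T] refutes=False
  v=01: Γ:[p0=F] Δ:[(p0 → p1)=T] refutes=False
  v=10: Γ:[p0=T] Δ:[(p0 → p1)=F] refutes=True  ← countermodel

Result: [1, 0]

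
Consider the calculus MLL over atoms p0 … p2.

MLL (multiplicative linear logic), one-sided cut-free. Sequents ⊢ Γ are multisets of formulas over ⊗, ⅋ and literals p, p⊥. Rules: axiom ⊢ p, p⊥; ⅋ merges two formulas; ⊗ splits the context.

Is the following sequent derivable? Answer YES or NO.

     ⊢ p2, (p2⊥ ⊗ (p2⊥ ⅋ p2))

Derivation (root first):
[⊗]  ⊢ p2, (p2⊥ ⊗ (p2⊥ ⅋ p2))
  [Ax]  ⊢ p2, p2⊥
  [⅋]  ⊢ (p2⊥ ⅋ p2)
    [Ax]  ⊢ p2, p2⊥

Result: YES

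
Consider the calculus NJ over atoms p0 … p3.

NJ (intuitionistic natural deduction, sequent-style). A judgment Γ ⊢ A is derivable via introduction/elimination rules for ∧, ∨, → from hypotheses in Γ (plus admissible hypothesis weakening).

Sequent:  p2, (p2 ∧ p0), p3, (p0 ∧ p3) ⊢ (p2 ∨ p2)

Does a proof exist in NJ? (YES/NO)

Derivation (root first):
[Wk] p2, (p2 ∧ p0), p3, (p0 ∧ p3) ⊢ (p2 ∨ p2)
  [∨I₁] p2, (p2 ∧ p0), p3 ⊢ (p2 ∨ p2)
    [Wk] p2, (p2 ∧ p0), p3 ⊢ p2
      [Wk] p2, (p2 ∧ p0) ⊢ p2
        [Ax] p2 ⊢ p2

Result: YES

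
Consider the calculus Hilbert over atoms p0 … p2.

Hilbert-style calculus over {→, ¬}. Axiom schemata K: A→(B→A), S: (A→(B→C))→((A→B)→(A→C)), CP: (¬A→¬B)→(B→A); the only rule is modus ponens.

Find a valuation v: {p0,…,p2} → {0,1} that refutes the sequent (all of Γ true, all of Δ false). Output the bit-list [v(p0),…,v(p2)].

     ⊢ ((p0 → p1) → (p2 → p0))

Truth-table refutation:
  v=000: Γ:[] Δ:[((p0 → p1) → (p2 → p0))=T] refutes=False
  v=001: Γ:[] Δ:[((p0 → p1) → (p2 → p0))=F] refutes=True  ← countermodel

Result: [0, 0, 1]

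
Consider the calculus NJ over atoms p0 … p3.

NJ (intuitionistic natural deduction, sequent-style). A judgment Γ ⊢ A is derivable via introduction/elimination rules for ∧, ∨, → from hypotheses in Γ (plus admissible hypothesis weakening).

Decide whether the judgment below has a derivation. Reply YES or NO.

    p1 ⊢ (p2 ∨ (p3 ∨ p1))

Derivation (root first):
[∨I₂] p1 ⊢ (p2 ∨ (p3 ∨ p1))
  [∨I₂] p1 ⊢ (p3 ∨ p1)
    [Ax] p1 ⊢ p1

Result: YES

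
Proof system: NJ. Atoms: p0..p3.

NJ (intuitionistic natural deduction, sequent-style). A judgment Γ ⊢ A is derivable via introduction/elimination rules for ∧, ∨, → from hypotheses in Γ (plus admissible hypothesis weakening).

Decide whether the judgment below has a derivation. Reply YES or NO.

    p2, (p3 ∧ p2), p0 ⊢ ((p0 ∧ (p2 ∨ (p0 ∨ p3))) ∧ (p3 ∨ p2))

Derivation trace:
[∧I] p2, (p3 ∧ p2), p0 ⊢ ((p0 ∧ (p2 ∨ (p0 ∨ p3))) ∧ (p3 ∨ p2))
  [∧I] p0 ⊢ (p0 ∧ (p2 ∨ (p0 ∨ p3)))
    [Ax] p0 ⊢ p0
    [∨I₂] p0 ⊢ (p2 ∨ (p0 ∨ p3))
      [∨I₁] p0 ⊢ (p0 ∨ p3)
        [Ax] p0 ⊢ p0
  [Wk] p2, (p3 ∧ p2) ⊢ (p3 ∨ p2)
    [∨I₂] p2 ⊢ (p3 ∨ p2)
      [Ax] p2 ⊢ p2

Result: YES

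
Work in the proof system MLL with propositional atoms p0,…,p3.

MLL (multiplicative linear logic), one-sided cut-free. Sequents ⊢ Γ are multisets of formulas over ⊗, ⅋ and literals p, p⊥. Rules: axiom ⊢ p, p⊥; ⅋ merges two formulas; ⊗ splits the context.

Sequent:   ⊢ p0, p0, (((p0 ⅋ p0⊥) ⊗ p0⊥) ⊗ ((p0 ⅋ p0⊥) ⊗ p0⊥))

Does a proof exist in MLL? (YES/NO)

Derivation trace:
[⊗]  ⊢ p0, p0, (((p0 ⅋ p0⊥) ⊗ p0⊥) ⊗ ((p0 ⅋ p0⊥) ⊗ p0⊥))
  [⊗]  ⊢ p0, ((p0 ⅋ p0⊥) ⊗ p0⊥)
    [⅋]  ⊢ (p0 ⅋ p0⊥)
      [Ax]  ⊢ p0, p0⊥
    [Ax]  ⊢ p0, p0⊥
  [⊗]  ⊢ p0, ((p0 ⅋ p0⊥) ⊗ p0⊥)
    [⅋]  ⊢ (p0 ⅋ p0⊥)
      [Ax]  ⊢ p0, p0⊥
    [Ax]  ⊢ p0, p0⊥

Result: YES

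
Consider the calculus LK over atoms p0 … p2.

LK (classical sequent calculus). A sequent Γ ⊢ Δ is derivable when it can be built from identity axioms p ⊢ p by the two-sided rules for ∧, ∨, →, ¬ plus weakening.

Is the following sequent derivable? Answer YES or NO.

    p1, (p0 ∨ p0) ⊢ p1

Derivation (root first):
[∨L] p1, (p0 ∨ p0) ⊢ p1
  [WL] p1, p0 ⊢ p1
    [Ax] p1 ⊢ p1
  [WL] p1, p0 ⊢ p1
    [Ax] p1 ⊢ p1

Result: YES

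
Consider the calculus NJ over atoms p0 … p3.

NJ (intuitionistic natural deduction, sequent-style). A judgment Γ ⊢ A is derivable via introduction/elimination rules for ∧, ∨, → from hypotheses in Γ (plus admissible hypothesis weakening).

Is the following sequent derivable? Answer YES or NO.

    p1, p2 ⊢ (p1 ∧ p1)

Derivation trace:
[Wk] p1, p2 ⊢ (p1 ∧ p1)
  [∧I] p1 ⊢ (p1 ∧ p1)
    [Ax] p1 ⊢ p1
    [Ax] p1 ⊢ p1

Result: YES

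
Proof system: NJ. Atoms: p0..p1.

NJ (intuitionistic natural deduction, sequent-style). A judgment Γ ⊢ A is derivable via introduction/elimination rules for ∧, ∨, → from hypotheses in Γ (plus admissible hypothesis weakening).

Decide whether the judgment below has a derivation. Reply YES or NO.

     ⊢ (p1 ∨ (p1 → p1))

Derivation (root first):
[∨I₂]  ⊢ (p1 ∨ (p1 → p1))
  [→I]  ⊢ (p1 → p1)
    [Ax] p1 ⊢ p1

Result: YES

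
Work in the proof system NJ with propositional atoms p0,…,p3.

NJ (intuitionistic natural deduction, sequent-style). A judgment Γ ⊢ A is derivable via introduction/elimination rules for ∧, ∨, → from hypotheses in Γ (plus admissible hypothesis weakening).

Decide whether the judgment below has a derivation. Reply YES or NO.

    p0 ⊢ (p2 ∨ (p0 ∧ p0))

Derivation trace:
[∨I₂] p0 ⊢ (p2 ∨ (p0 ∧ p0))
  [∧I] p0 ⊢ (p0 ∧ p0)
    [Ax] p0 ⊢ p0
    [Ax] p0 ⊢ p0

Result: YES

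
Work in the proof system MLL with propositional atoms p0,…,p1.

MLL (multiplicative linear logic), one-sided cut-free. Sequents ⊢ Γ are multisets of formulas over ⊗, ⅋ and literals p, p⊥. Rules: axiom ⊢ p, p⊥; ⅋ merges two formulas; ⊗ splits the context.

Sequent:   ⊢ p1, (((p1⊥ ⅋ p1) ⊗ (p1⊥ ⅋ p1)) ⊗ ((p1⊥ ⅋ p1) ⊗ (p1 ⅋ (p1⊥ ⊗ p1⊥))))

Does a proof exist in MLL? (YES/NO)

Proof tree:
[⊗]  ⊢ p1, (((p1⊥ ⅋ p1) ⊗ (p1⊥ ⅋ p1)) ⊗ ((p1⊥ ⅋ p1) ⊗ (p1 ⅋ (p1⊥ ⊗ p1⊥))))
  [⊗]  ⊢ ((p1⊥ ⅋ p1) ⊗ (p1⊥ ⅋ p1))
    [⅋]  ⊢ (p1⊥ ⅋ p1)
      [Ax]  ⊢ p1, p1⊥
    [⅋]  ⊢ (p1⊥ ⅋ p1)
      [Ax]  ⊢ p1, p1⊥
  [⊗]  ⊢ p1, ((p1⊥ ⅋ p1) ⊗ (p1 ⅋ (p1⊥ ⊗ p1⊥)))
    [⅋]  ⊢ (p1⊥ ⅋ p1)
      [Ax]  ⊢ p1, p1⊥
    [⅋]  ⊢ p1, (p1 ⅋ (p1⊥ ⊗ p1⊥))
      [⊗]  ⊢ p1, p1, (p1⊥ ⊗ p1⊥)
        [Ax]  ⊢ p1, p1⊥
        [Ax]  ⊢ p1, p1⊥

Result: YES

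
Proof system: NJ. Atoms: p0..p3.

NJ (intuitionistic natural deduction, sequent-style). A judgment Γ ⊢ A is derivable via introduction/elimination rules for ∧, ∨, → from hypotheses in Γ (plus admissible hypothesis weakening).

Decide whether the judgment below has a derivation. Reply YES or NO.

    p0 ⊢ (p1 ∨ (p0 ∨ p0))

Derivation trace:
[∨I₂] p0 ⊢ (p1 ∨ (p0 ∨ p0))
  [∨I₂] p0 ⊢ (p0 ∨ p0)
    [Ax] p0 ⊢ p0

Result: YES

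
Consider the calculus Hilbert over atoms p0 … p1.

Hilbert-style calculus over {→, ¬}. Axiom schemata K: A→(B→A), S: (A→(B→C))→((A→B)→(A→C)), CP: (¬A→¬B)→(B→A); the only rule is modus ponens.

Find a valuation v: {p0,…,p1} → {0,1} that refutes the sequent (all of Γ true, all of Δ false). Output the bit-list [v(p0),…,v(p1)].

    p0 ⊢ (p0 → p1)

Truth-table refutation:
  v=00: Γ:[p0=F] Δ:[(p0 → p1)=T] refutes=False
  v=01: Γ:[p0=F] Δ:[(p0 → p1)=T] refutes=False
  v=10: Γ:[p0=T] Δ:[(p0 → p1)=F] refutes=True  ← countermodel

Result: [1, 0]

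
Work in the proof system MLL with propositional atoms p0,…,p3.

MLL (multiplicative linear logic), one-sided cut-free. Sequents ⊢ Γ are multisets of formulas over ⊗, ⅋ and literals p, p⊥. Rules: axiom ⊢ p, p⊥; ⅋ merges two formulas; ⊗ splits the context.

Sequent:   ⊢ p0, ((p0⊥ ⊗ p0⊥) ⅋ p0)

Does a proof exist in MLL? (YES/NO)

Proof tree:
[⅋]  ⊢ p0, ((p0⊥ ⊗ p0⊥) ⅋ p0)
  [⊗]  ⊢ p0, p0, (p0⊥ ⊗ p0⊥)
    [Ax]  ⊢ p0, p0⊥
    [Ax]  ⊢ p0, p0⊥

Result: YES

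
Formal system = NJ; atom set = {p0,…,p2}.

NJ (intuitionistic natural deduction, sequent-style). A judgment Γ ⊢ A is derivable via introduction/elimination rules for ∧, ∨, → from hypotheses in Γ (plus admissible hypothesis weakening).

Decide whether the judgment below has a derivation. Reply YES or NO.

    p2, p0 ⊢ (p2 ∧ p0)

Proof tree:
[∧I] p2, p0 ⊢ (p2 ∧ p0)
  [Ax] p2 ⊢ p2
  [Wk] p0, p0 ⊢ p0
    [Ax] p0 ⊢ p0

Result: YES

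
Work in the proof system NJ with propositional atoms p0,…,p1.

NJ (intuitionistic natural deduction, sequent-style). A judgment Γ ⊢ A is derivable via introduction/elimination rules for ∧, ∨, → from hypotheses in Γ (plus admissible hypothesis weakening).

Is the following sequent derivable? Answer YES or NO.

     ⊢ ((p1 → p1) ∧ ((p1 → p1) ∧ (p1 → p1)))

Derivation (root first):
[∧I]  ⊢ ((p1 → p1) ∧ ((p1 → p1) ∧ (p1 → p1)))
  [→I]  ⊢ (p1 → p1)
    [Ax] p1 ⊢ p1
  [∧I]  ⊢ ((p1 → p1) ∧ (p1 → p1))
    [→I]  ⊢ (p1 → p1)
      [Ax] p1 ⊢ p1
    [→I]  ⊢ (p1 → p1)
      [Ax] p1 ⊢ p1

Result: YES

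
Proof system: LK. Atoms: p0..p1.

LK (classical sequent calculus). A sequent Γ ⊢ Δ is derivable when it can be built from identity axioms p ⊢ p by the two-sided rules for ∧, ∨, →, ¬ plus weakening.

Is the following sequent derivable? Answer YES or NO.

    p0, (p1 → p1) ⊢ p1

Search for a countermodel by truth-table:
  v=00: Γ:[p0=F, (p1 → p1)=T] Δ:[p1=F] refutes=False
  v=01: Γ:[p0=F, (p1 → p1)=T] Δ:[p1=T] refutes=False
  v=10: Γ:[p0=T, (p1 → p1)=T] Δ:[p1=F] refutes=True  ← countermodel

Result: NO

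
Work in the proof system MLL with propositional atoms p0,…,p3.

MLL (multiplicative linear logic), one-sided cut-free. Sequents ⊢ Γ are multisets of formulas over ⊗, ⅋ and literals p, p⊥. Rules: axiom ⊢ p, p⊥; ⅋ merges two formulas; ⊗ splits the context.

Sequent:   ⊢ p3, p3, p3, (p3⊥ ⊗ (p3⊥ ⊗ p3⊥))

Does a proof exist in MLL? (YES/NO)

Proof tree:
[⊗]  ⊢ p3, p3, p3, (p3⊥ ⊗ (p3⊥ ⊗ p3⊥))
  [Ax]  ⊢ p3, p3⊥
  [⊗]  ⊢ p3, p3, (p3⊥ ⊗ p3⊥)
    [Ax]  ⊢ p3, p3⊥
    [Ax]  ⊢ p3, p3⊥

Result: YES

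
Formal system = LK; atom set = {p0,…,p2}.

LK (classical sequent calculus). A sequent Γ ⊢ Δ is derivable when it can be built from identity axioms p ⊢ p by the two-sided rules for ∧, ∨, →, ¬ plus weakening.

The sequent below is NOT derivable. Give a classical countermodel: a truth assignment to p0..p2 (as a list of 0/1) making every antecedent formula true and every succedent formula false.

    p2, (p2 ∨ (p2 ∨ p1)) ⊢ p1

Enumerate valuations to refute Γ ⊢ Δ:
  v=000: Γ:[p2=F, (p2 ∨ (p2 ∨ p1))=F] Δ:[p1=F] refutes=False
  v=001: Γ:[p2=T, (p2 ∨ (p2 ∨ p1))=T] Δ:[p1=F] refutes=True  ← countermodel

Result: [0, 0, 1]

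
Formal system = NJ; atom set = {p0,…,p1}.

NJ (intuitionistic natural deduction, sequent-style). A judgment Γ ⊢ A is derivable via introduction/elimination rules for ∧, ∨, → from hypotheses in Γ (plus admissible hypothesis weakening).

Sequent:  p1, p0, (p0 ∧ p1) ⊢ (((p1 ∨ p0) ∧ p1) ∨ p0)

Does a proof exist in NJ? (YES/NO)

Derivation (root first):
[Wk] p1, p0, (p0 ∧ p1) ⊢ (((p1 ∨ p0) ∧ p1) ∨ p0)
  [∨I₁] p1, p0 ⊢ (((p1 ∨ p0) ∧ p1) ∨ p0)
    [∧I] p1, p0 ⊢ ((p1 ∨ p0) ∧ p1)
      [∨I₂] p0 ⊢ (p1 ∨ p0)
        [Ax] p0 ⊢ p0
      [Ax] p1 ⊢ p1

Result: YES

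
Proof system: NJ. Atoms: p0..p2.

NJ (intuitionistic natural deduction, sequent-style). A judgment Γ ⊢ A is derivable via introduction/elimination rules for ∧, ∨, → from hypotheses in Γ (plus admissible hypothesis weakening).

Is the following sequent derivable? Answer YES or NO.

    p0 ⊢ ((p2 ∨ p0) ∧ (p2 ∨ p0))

Derivation (root first):
[∧I] p0 ⊢ ((p2 ∨ p0) ∧ (p2 ∨ p0))
  [∨I₂] p0 ⊢ (p2 ∨ p0)
    [Ax] p0 ⊢ p0
  [∨I₂] p0 ⊢ (p2 ∨ p0)
    [Ax] p0 ⊢ p0

Result: YES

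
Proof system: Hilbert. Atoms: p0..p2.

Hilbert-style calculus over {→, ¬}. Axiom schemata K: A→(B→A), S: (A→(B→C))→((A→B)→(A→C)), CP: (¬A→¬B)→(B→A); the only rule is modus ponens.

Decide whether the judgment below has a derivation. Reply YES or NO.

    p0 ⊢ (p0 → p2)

Search for a countermodel by truth-table:
  v=000: Γ:[p0=F] Δ:[(p0 → p2)=T] refutes=False
  v=001: Γ:[p0=F] Δ:[(p0 → p2)=T] refutes=False
  v=010: Γ:[p0=F] Δ:[(p0 → p2)=T] refutes=False
  v=011: Γ:[p0=F] Δ:[(p0 → p2)=T] refutes=False
  v=100: Γ:[p0=T] Δ:[(p0 → p2)=F] refutes=True  ← countermodel

Result: NO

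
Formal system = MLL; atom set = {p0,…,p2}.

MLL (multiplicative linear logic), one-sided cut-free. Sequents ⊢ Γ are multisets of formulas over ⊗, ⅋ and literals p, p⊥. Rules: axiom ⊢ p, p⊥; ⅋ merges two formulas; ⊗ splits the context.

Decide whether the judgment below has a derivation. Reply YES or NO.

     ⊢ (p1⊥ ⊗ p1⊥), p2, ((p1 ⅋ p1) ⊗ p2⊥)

Proof tree:
[⊗]  ⊢ (p1⊥ ⊗ p1⊥), p2, ((p1 ⅋ p1) ⊗ p2⊥)
  [⅋]  ⊢ (p1⊥ ⊗ p1⊥), (p1 ⅋ p1)
    [⊗]  ⊢ p1, p1, (p1⊥ ⊗ p1⊥)
      [Ax]  ⊢ p1, p1⊥
      [Ax]  ⊢ p1, p1⊥
  [Ax]  ⊢ p2, p2⊥

Result: YES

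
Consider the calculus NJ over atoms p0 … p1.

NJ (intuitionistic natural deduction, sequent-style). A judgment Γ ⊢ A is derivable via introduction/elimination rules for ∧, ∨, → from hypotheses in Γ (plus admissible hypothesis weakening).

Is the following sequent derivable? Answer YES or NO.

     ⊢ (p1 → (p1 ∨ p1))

Derivation (root first):
[→I]  ⊢ (p1 → (p1 ∨ p1))
  [∨I₂] p1 ⊢ (p1 ∨ p1)
    [Ax] p1 ⊢ p1

Result: YES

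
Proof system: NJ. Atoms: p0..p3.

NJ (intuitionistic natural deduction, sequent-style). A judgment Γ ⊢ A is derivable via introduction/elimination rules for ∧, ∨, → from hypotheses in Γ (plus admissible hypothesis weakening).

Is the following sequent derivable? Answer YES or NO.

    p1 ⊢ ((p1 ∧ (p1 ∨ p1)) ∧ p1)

Proof tree:
[∧I] p1 ⊢ ((p1 ∧ (p1 ∨ p1)) ∧ p1)
  [∧I] p1 ⊢ (p1 ∧ (p1 ∨ p1))
    [Ax] p1 ⊢ p1
    [∨I₂] p1 ⊢ (p1 ∨ p1)
      [Ax] p1 ⊢ p1
  [Ax] p1 ⊢ p1

Result: YES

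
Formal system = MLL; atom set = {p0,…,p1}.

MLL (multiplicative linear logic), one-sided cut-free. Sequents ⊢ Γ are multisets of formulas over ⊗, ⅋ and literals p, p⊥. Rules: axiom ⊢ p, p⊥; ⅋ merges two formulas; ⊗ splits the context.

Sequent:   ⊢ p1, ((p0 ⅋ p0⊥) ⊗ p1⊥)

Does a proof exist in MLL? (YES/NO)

Derivation trace:
[⊗]  ⊢ p1, ((p0 ⅋ p0⊥) ⊗ p1⊥)
  [⅋]  ⊢ (p0 ⅋ p0⊥)
    [Ax]  ⊢ p0, p0⊥
  [Ax]  ⊢ p1, p1⊥

Result: YES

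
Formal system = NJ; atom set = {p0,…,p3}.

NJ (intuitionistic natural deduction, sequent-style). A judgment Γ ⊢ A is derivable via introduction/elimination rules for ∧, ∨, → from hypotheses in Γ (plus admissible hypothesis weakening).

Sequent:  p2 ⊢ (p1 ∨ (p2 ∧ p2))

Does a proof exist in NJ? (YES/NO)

Derivation (root first):
[∨I₂] p2 ⊢ (p1 ∨ (p2 ∧ p2))
  [∧I] p2 ⊢ (p2 ∧ p2)
    [Ax] p2 ⊢ p2
    [Ax] p2 ⊢ p2

Result: YES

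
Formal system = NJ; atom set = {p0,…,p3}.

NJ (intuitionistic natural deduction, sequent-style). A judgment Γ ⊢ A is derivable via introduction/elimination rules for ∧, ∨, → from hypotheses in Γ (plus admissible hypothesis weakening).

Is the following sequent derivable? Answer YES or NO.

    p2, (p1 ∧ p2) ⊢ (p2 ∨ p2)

Proof tree:
[Wk] p2, (p1 ∧ p2) ⊢ (p2 ∨ p2)
  [∨I₁] p2 ⊢ (p2 ∨ p2)
    [Ax] p2 ⊢ p2

Result: YES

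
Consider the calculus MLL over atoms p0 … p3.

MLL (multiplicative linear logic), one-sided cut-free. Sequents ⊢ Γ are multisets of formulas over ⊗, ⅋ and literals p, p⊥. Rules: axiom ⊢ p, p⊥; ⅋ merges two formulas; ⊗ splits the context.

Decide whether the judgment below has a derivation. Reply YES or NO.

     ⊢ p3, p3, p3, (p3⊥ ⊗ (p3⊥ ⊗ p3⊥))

Proof tree:
[⊗]  ⊢ p3, p3, p3, (p3⊥ ⊗ (p3⊥ ⊗ p3⊥))
  [Ax]  ⊢ p3, p3⊥
  [⊗]  ⊢ p3, p3, (p3⊥ ⊗ p3⊥)
    [Ax]  ⊢ p3, p3⊥
    [Ax]  ⊢ p3, p3⊥

Result: YES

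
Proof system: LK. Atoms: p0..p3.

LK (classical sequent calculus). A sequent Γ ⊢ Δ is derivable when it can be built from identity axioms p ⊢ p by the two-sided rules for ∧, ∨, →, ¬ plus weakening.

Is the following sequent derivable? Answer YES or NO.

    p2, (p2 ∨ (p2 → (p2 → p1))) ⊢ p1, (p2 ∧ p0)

Truth-table refutation:
  v=0000: Γ:[p2=F, (p2 ∨ (p2 → (p2 → p1)))=T] Δ:[p1=F, (p2 ∧ p0)=F] refutes=False
  v=0001: Γ:[p2=F, (p2 ∨ (p2 → (p2 → p1)))=T] Δ:[p1=F, (p2 ∧ p0)=F] refutes=False
  v=0010: Γ:[p2=T, (p2 ∨ (p2 → (p2 → p1)))=T] Δ:[p1=F, (p2 ∧ p0)=F] refutes=True  ← countermodel

Result: NO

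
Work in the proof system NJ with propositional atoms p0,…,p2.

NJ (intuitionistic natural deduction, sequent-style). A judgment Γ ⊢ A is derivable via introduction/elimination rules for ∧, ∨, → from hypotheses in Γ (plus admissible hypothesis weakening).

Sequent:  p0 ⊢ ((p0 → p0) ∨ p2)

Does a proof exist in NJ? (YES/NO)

Derivation trace:
[∨I₁] p0 ⊢ ((p0 → p0) ∨ p2)
  [→I] p0 ⊢ (p0 → p0)
    [Wk] p0, p0 ⊢ p0
      [Ax] p0 ⊢ p0

Result: YES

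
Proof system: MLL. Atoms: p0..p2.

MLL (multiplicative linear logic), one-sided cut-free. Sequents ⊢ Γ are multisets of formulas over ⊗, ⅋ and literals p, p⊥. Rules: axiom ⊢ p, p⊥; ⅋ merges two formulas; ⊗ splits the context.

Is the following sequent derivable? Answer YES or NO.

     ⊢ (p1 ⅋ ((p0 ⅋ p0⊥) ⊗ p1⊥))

Derivation (root first):
[⅋]  ⊢ (p1 ⅋ ((p0 ⅋ p0⊥) ⊗ p1⊥))
  [⊗]  ⊢ p1, ((p0 ⅋ p0⊥) ⊗ p1⊥)
    [⅋]  ⊢ (p0 ⅋ p0⊥)
      [Ax]  ⊢ p0, p0⊥
    [Ax]  ⊢ p1, p1⊥

Result: YES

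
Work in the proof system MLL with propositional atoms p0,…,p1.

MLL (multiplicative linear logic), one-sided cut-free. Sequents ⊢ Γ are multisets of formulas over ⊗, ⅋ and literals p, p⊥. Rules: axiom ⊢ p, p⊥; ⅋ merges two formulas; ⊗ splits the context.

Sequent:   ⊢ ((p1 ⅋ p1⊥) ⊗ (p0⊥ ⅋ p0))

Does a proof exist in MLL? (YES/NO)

Proof tree:
[⊗]  ⊢ ((p1 ⅋ p1⊥) ⊗ (p0⊥ ⅋ p0))
  [⅋]  ⊢ (p1 ⅋ p1⊥)
    [Ax]  ⊢ p1, p1⊥
  [⅋]  ⊢ (p0⊥ ⅋ p0)
    [Ax]  ⊢ p0, p0⊥

Result: YES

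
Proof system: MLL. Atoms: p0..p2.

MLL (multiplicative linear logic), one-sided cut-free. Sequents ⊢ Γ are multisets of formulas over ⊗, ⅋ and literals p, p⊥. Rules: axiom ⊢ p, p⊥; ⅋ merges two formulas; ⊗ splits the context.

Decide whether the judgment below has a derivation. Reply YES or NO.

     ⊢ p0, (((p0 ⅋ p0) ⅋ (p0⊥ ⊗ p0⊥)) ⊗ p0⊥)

Derivation (root first):
[⊗]  ⊢ p0, (((p0 ⅋ p0) ⅋ (p0⊥ ⊗ p0⊥)) ⊗ p0⊥)
  [⅋]  ⊢ ((p0 ⅋ p0) ⅋ (p0⊥ ⊗ p0⊥))
    [⅋]  ⊢ (p0⊥ ⊗ p0⊥), (p0 ⅋ p0)
      [⊗]  ⊢ p0, p0, (p0⊥ ⊗ p0⊥)
        [Ax]  ⊢ p0, p0⊥
        [Ax]  ⊢ p0, p0⊥
  [Ax]  ⊢ p0, p0⊥

Result: YES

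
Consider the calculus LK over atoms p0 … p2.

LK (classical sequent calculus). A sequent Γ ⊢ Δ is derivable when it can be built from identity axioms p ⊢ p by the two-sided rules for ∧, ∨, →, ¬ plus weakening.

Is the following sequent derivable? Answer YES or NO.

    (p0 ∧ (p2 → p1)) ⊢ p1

Truth-table refutation:
  v=000: Γ:[(p0 ∧ (p2 → p1))=F] Δ:[p1=F] refutes=False
  v=001: Γ:[(p0 ∧ (p2 → p1))=F] Δ:[p1=F] refutes=False
  v=010: Γ:[(p0 ∧ (p2 → p1))=F] Δ:[p1=T] refutes=False
  v=011: Γ:[(p0 ∧ (p2 → p1))=F] Δ:[p1=T] refutes=False
  v=100: Γ:[(p0 ∧ (p2 → p1))=T] Δ:[p1=F] refutes=True  ← countermodel

Result: NO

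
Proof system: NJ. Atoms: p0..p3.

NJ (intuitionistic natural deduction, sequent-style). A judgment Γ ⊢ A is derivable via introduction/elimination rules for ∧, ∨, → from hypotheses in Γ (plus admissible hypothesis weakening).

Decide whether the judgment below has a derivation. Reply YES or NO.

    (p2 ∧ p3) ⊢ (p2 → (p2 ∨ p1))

Derivation (root first):
[→I] (p2 ∧ p3) ⊢ (p2 → (p2 ∨ p1))
  [Wk] p2, (p2 ∧ p3) ⊢ (p2 ∨ p1)
    [∨I₁] p2 ⊢ (p2 ∨ p1)
      [Ax] p2 ⊢ p2

Result: YES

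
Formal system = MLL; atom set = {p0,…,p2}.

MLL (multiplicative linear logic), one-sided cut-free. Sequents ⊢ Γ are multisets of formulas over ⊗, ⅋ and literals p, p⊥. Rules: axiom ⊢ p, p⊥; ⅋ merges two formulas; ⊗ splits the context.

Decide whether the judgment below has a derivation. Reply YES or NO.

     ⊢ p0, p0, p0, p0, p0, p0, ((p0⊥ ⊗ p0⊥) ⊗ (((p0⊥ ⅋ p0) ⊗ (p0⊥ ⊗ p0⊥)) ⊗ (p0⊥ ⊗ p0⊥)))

Derivation (root first):
[⊗]  ⊢ p0, p0, p0, p0, p0, p0, ((p0⊥ ⊗ p0⊥) ⊗ (((p0⊥ ⅋ p0) ⊗ (p0⊥ ⊗ p0⊥)) ⊗ (p0⊥ ⊗ p0⊥)))
  [⊗]  ⊢ p0, p0, (p0⊥ ⊗ p0⊥)
    [Ax]  ⊢ p0, p0⊥
    [Ax]  ⊢ p0, p0⊥
  [⊗]  ⊢ p0, p0, p0, p0, (((p0⊥ ⅋ p0) ⊗ (p0⊥ ⊗ p0⊥)) ⊗ (p0⊥ ⊗ p0⊥))
    [⊗]  ⊢ p0, p0, ((p0⊥ ⅋ p0) ⊗ (p0⊥ ⊗ p0⊥))
      [⅋]  ⊢ (p0⊥ ⅋ p0)
        [Ax]  ⊢ p0, p0⊥
      [⊗]  ⊢ p0, p0, (p0⊥ ⊗ p0⊥)
        [Ax]  ⊢ p0, p0⊥
        [Ax]  ⊢ p0, p0⊥
    [⊗]  ⊢ p0, p0, (p0⊥ ⊗ p0⊥)
      [Ax]  ⊢ p0, p0⊥
      [Ax]  ⊢ p0, p0⊥

Result: YES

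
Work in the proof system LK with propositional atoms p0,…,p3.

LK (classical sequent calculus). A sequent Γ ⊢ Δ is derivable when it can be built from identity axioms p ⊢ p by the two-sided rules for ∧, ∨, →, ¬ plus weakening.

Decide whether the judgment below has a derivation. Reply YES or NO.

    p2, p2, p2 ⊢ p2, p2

Proof tree:
[WL] p2, p2, p2 ⊢ p2, p2
  [WL] p2, p2 ⊢ p2, p2
    [WR] p2 ⊢ p2, p2
      [Ax] p2 ⊢ p2

Result: YES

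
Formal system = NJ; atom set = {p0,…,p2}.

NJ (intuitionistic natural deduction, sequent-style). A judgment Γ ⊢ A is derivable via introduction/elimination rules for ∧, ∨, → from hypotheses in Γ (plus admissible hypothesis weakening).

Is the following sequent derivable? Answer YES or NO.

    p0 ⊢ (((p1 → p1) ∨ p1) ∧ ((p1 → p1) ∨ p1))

Derivation (root first):
[∧I] p0 ⊢ (((p1 → p1) ∨ p1) ∧ ((p1 → p1) ∨ p1))
  [Wk] p0 ⊢ ((p1 → p1) ∨ p1)
    [∨I₁]  ⊢ ((p1 → p1) ∨ p1)
      [→I]  ⊢ (p1 → p1)
        [Ax] p1 ⊢ p1
  [∨I₁]  ⊢ ((p1 → p1) ∨ p1)
    [→I]  ⊢ (p1 → p1)
      [Ax] p1 ⊢ p1

Result: YES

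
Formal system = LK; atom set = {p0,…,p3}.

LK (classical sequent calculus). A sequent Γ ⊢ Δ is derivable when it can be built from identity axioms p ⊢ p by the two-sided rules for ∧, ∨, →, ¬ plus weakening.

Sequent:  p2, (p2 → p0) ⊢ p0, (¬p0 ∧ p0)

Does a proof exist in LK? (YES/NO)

Derivation trace:
[∧R] p2, (p2 → p0) ⊢ p0, (¬p0 ∧ p0)
  [¬R]  ⊢ p0, ¬p0
    [Ax] p0 ⊢ p0
  [→L] p2, (p2 → p0) ⊢ p0
    [Ax] p2 ⊢ p2
    [Ax] p0 ⊢ p0

Result: YES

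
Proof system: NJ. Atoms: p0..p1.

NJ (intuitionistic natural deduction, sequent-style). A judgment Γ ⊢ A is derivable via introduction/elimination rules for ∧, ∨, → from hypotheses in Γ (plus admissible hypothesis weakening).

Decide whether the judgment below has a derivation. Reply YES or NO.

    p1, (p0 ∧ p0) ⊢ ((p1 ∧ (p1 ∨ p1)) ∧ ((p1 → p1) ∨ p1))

Derivation trace:
[Wk] p1, (p0 ∧ p0) ⊢ ((p1 ∧ (p1 ∨ p1)) ∧ ((p1 → p1) ∨ p1))
  [∧I] p1 ⊢ ((p1 ∧ (p1 ∨ p1)) ∧ ((p1 → p1) ∨ p1))
    [∧I] p1 ⊢ (p1 ∧ (p1 ∨ p1))
      [Ax] p1 ⊢ p1
      [∨I₂] p1 ⊢ (p1 ∨ p1)
        [Ax] p1 ⊢ p1
    [∨I₁]  ⊢ ((p1 → p1) ∨ p1)
      [→I]  ⊢ (p1 → p1)
        [Ax] p1 ⊢ p1

Result: YES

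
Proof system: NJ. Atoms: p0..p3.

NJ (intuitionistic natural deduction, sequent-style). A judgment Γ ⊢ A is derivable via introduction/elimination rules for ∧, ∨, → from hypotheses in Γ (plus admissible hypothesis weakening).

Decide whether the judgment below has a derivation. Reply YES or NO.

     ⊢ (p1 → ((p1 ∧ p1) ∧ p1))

Proof tree:
[→I]  ⊢ (p1 → ((p1 ∧ p1) ∧ p1))
  [∧I] p1 ⊢ ((p1 ∧ p1) ∧ p1)
    [∧I] p1 ⊢ (p1 ∧ p1)
      [Ax] p1 ⊢ p1
      [Ax] p1 ⊢ p1
    [Ax] p1 ⊢ p1

Result: YES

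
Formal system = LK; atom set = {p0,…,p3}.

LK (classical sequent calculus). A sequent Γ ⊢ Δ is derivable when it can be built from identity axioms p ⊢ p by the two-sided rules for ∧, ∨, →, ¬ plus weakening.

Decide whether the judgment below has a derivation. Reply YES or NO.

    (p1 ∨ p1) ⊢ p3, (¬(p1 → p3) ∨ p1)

Derivation trace:
[∨R] (p1 ∨ p1) ⊢ p3, (¬(p1 → p3) ∨ p1)
  [∨L] (p1 ∨ p1) ⊢ ¬(p1 → p3), p1, p3
    [¬R] p1 ⊢ p3, ¬(p1 → p3)
      [→L] p1, (p1 → p3) ⊢ p3
        [Ax] p1 ⊢ p1
        [Ax] p3 ⊢ p3
    [Ax] p1 ⊢ p1

Result: YES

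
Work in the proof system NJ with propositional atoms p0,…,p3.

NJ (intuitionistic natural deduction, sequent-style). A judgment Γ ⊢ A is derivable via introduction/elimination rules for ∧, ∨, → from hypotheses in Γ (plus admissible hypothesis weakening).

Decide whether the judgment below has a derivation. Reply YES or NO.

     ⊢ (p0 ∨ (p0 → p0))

Derivation trace:
[∨I₂]  ⊢ (p0 ∨ (p0 → p0))
  [→I]  ⊢ (p0 → p0)
    [Ax] p0 ⊢ p0

Result: YES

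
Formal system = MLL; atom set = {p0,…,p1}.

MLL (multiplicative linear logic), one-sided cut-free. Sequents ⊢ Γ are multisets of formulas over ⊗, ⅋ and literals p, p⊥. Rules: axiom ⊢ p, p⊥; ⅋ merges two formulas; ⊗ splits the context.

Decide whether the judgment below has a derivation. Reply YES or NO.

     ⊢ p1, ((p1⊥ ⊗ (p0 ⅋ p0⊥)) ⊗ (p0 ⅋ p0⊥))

Derivation trace:
[⊗]  ⊢ p1, ((p1⊥ ⊗ (p0 ⅋ p0⊥)) ⊗ (p0 ⅋ p0⊥))
  [⊗]  ⊢ p1, (p1⊥ ⊗ (p0 ⅋ p0⊥))
    [Ax]  ⊢ p1, p1⊥
    [⅋]  ⊢ (p0 ⅋ p0⊥)
      [Ax]  ⊢ p0, p0⊥
  [⅋]  ⊢ (p0 ⅋ p0⊥)
    [Ax]  ⊢ p0, p0⊥

Result: YES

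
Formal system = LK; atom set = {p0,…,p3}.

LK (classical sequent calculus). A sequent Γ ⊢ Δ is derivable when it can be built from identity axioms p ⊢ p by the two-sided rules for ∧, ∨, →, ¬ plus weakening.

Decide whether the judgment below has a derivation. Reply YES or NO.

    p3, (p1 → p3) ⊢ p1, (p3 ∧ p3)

Proof tree:
[→L] p3, (p1 → p3) ⊢ p1, (p3 ∧ p3)
  [WR] p3 ⊢ (p3 ∧ p3), p1
    [∧R] p3 ⊢ (p3 ∧ p3)
      [Ax] p3 ⊢ p3
      [Ax] p3 ⊢ p3
  [WR] p3 ⊢ (p3 ∧ p3), p1
    [∧R] p3 ⊢ (p3 ∧ p3)
      [Ax] p3 ⊢ p3
      [Ax] p3 ⊢ p3

Result: YES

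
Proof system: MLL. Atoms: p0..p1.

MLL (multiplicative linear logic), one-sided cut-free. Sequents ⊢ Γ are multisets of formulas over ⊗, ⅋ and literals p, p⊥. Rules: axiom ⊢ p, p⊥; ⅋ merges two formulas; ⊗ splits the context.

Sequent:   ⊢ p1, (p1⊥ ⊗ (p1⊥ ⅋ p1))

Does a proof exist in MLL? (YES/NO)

Derivation (root first):
[⊗]  ⊢ p1, (p1⊥ ⊗ (p1⊥ ⅋ p1))
  [Ax]  ⊢ p1, p1⊥
  [⅋]  ⊢ (p1⊥ ⅋ p1)
    [Ax]  ⊢ p1, p1⊥

Result: YES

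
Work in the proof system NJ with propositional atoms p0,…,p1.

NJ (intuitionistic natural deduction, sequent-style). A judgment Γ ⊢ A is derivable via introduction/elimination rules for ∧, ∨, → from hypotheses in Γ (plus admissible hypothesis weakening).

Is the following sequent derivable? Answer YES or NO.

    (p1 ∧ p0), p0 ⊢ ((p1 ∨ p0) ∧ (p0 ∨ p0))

Derivation trace:
[∧I] (p1 ∧ p0), p0 ⊢ ((p1 ∨ p0) ∧ (p0 ∨ p0))
  [∨I₂] p0, (p1 ∧ p0), (p1 ∧ p0) ⊢ (p1 ∨ p0)
    [Wk] p0, (p1 ∧ p0), (p1 ∧ p0) ⊢ p0
      [Wk] p0, (p1 ∧ p0) ⊢ p0
        [Ax] p0 ⊢ p0
  [∨I₂] p0, (p1 ∧ p0) ⊢ (p0 ∨ p0)
    [Wk] p0, (p1 ∧ p0) ⊢ p0
      [Ax] p0 ⊢ p0

Result: YES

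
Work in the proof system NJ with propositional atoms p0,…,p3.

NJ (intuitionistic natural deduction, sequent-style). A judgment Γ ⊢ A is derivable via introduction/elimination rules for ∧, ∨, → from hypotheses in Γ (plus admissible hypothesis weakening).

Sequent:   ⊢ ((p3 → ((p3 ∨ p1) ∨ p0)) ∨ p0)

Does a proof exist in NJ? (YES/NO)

Derivation trace:
[∨I₁]  ⊢ ((p3 → ((p3 ∨ p1) ∨ p0)) ∨ p0)
  [→I]  ⊢ (p3 → ((p3 ∨ p1) ∨ p0))
    [∨I₁] p3 ⊢ ((p3 ∨ p1) ∨ p0)
      [∨I₁] p3 ⊢ (p3 ∨ p1)
        [Ax] p3 ⊢ p3

Result: YES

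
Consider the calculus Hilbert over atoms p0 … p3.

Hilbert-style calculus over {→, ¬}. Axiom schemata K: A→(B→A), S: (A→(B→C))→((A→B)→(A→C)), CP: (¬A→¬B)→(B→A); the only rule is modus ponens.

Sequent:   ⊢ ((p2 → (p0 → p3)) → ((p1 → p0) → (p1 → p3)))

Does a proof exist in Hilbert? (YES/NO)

Enumerate valuations to refute Γ ⊢ Δ:
  v=0000: Γ:[] Δ:[((p2 → (p0 → p3)) → ((p1 → p0) → (p1 → p3)))=T] refutes=False
  v=0001: Γ:[] Δ:[((p2 → (p0 → p3)) → ((p1 → p0) → (p1 → p3)))=T] refutes=False
  v=0010: Γ:[] Δ:[((p2 → (p0 → p3)) → ((p1 → p0) → (p1 → p3)))=T] refutes=False
  v=0011: Γ:[] Δ:[((p2 → (p0 → p3)) → ((p1 → p0) → (p1 → p3)))=T] refutes=False
  v=0100: Γ:[] Δ:[((p2 → (p0 → p3)) → ((p1 → p0) → (p1 → p3)))=T] refutes=False
  v=0101: Γ:[] Δ:[((p2 → (p0 → p3)) → ((p1 → p0) → (p1 → p3)))=T] refutes=False
  v=0110: Γ:[] Δ:[((p2 → (p0 → p3)) → ((p1 → p0) → (p1 → p3)))=T] refutes=False
  v=0111: Γ:[] Δ:[((p2 → (p0 → p3)) → ((p1 → p0) → (p1 → p3)))=T] refutes=False
  v=1000: Γ:[] Δ:[((p2 → (p0 → p3)) → ((p1 → p0) → (p1 → p3)))=T] refutes=False
  v=1001: Γ:[] Δ:[((p2 → (p0 → p3)) → ((p1 → p0) → (p1 → p3)))=T] refutes=False
  v=1010: Γ:[] Δ:[((p2 → (p0 → p3)) → ((p1 → p0) → (p1 → p3)))=T] refutes=False
  v=1011: Γ:[] Δ:[((p2 → (p0 → p3)) → ((p1 → p0) → (p1 → p3)))=T] refutes=False
  v=1100: Γ:[] Δ:[((p2 → (p0 → p3)) → ((p1 → p0) → (p1 → p3)))=F] refutes=True  ← countermodel

Result: NO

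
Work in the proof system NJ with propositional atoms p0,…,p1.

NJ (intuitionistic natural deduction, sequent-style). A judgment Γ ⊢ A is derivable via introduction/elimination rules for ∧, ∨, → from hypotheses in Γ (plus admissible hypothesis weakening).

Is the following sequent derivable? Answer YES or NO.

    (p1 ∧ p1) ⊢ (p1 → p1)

Derivation (root first):
[Wk] (p1 ∧ p1) ⊢ (p1 → p1)
  [→I]  ⊢ (p1 → p1)
    [Ax] p1 ⊢ p1

Result: YES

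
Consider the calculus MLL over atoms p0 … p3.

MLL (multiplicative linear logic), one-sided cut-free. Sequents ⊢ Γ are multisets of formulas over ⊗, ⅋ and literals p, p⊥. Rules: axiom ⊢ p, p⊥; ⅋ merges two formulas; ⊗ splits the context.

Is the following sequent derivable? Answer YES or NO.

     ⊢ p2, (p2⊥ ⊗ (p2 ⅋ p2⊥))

Proof tree:
[⊗]  ⊢ p2, (p2⊥ ⊗ (p2 ⅋ p2⊥))
  [Ax]  ⊢ p2, p2⊥
  [⅋]  ⊢ (p2 ⅋ p2⊥)
    [Ax]  ⊢ p2, p2⊥

Result: YES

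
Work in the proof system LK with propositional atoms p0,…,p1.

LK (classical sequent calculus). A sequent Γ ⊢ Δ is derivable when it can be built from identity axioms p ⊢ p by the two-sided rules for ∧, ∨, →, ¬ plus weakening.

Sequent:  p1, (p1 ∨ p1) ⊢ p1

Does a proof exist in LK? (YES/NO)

Derivation trace:
[∨L] p1, (p1 ∨ p1) ⊢ p1
  [WL] p1, p1 ⊢ p1
    [Ax] p1 ⊢ p1
  [Ax] p1 ⊢ p1

Result: YES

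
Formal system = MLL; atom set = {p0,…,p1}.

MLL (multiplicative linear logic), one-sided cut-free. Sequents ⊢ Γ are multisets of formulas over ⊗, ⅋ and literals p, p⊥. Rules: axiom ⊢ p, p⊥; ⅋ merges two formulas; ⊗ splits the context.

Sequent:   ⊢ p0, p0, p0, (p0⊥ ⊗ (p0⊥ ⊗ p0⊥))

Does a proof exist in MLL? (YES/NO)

Derivation trace:
[⊗]  ⊢ p0, p0, p0, (p0⊥ ⊗ (p0⊥ ⊗ p0⊥))
  [Ax]  ⊢ p0, p0⊥
  [⊗]  ⊢ p0, p0, (p0⊥ ⊗ p0⊥)
    [Ax]  ⊢ p0, p0⊥
    [Ax]  ⊢ p0, p0⊥

Result: YES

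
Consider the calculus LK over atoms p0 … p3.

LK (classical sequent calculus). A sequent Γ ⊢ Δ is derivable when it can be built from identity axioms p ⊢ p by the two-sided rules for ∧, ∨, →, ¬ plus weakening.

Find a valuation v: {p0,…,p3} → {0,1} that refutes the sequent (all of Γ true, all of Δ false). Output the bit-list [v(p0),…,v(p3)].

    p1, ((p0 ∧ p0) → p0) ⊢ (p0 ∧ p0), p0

Truth-table refutation:
  v=0000: Γ:[p1=F, ((p0 ∧ p0) → p0)=T] Δ:[(p0 ∧ p0)=F, p0=F] refutes=False
  v=0001: Γ:[p1=F, ((p0 ∧ p0) → p0)=T] Δ:[(p0 ∧ p0)=F, p0=F] refutes=False
  v=0010: Γ:[p1=F, ((p0 ∧ p0) → p0)=T] Δ:[(p0 ∧ p0)=F, p0=F] refutes=False
  v=0011: Γ:[p1=F, ((p0 ∧ p0) → p0)=T] Δ:[(p0 ∧ p0)=F, p0=F] refutes=False
  v=0100: Γ:[p1=T, ((p0 ∧ p0) → p0)=T] Δ:[(p0 ∧ p0)=F, p0=F] refutes=True  ← countermodel

Result: [0, 1, 0, 0]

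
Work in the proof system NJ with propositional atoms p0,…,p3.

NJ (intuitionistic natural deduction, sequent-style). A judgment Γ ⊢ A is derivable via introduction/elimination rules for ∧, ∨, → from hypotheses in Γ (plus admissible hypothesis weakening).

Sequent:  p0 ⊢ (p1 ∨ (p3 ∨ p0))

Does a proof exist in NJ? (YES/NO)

Proof tree:
[∨I₂] p0 ⊢ (p1 ∨ (p3 ∨ p0))
  [∨I₂] p0 ⊢ (p3 ∨ p0)
    [Ax] p0 ⊢ p0

Result: YES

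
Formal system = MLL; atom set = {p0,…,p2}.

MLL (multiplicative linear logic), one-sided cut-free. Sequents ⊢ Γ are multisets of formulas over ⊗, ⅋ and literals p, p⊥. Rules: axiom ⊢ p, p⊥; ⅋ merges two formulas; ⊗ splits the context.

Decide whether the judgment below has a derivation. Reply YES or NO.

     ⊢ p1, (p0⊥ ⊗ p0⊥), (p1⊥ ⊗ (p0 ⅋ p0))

Derivation trace:
[⊗]  ⊢ p1, (p0⊥ ⊗ p0⊥), (p1⊥ ⊗ (p0 ⅋ p0))
  [Ax]  ⊢ p1, p1⊥
  [⅋]  ⊢ (p0⊥ ⊗ p0⊥), (p0 ⅋ p0)
    [⊗]  ⊢ p0, p0, (p0⊥ ⊗ p0⊥)
      [Ax]  ⊢ p0, p0⊥
      [Ax]  ⊢ p0, p0⊥

Result: YES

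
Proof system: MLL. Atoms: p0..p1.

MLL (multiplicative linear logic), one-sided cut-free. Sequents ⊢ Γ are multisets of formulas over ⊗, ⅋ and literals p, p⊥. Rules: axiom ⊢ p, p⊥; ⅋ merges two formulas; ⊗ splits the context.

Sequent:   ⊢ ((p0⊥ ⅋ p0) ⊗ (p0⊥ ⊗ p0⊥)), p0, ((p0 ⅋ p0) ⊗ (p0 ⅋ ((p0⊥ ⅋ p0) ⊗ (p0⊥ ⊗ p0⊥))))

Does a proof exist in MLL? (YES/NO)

Derivation (root first):
[⊗]  ⊢ ((p0⊥ ⅋ p0) ⊗ (p0⊥ ⊗ p0⊥)), p0, ((p0 ⅋ p0) ⊗ (p0 ⅋ ((p0⊥ ⅋ p0) ⊗ (p0⊥ ⊗ p0⊥))))
  [⅋]  ⊢ ((p0⊥ ⅋ p0) ⊗ (p0⊥ ⊗ p0⊥)), (p0 ⅋ p0)
    [⊗]  ⊢ p0, p0, ((p0⊥ ⅋ p0) ⊗ (p0⊥ ⊗ p0⊥))
      [⅋]  ⊢ (p0⊥ ⅋ p0)
        [Ax]  ⊢ p0, p0⊥
      [⊗]  ⊢ p0, p0, (p0⊥ ⊗ p0⊥)
        [Ax]  ⊢ p0, p0⊥
        [Ax]  ⊢ p0, p0⊥
  [⅋]  ⊢ p0, (p0 ⅋ ((p0⊥ ⅋ p0) ⊗ (p0⊥ ⊗ p0⊥)))
    [⊗]  ⊢ p0, p0, ((p0⊥ ⅋ p0) ⊗ (p0⊥ ⊗ p0⊥))
      [⅋]  ⊢ (p0⊥ ⅋ p0)
        [Ax]  ⊢ p0, p0⊥
      [⊗]  ⊢ p0, p0, (p0⊥ ⊗ p0⊥)
        [Ax]  ⊢ p0, p0⊥
        [Ax]  ⊢ p0, p0⊥

Result: YES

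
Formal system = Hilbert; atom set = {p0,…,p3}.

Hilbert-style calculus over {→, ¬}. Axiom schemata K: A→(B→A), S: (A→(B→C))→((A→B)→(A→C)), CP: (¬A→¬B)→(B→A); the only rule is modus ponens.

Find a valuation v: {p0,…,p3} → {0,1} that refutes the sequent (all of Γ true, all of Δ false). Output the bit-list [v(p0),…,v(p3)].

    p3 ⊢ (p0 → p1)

Enumerate valuations to refute Γ ⊢ Δ:
  v=0000: Γ:[p3=F] Δ:[(p0 → p1)=T] refutes=False
  v=0001: Γ:[p3=T] Δ:[(p0 → p1)=T] refutes=False
  v=0010: Γ:[p3=F] Δ:[(p0 → p1)=T] refutes=False
  v=0011: Γ:[p3=T] Δ:[(p0 → p1)=T] refutes=False
  v=0100: Γ:[p3=F] Δ:[(p0 → p1)=T] refutes=False
  v=0101: Γ:[p3=T] Δ:[(p0 → p1)=T] refutes=False
  v=0110: Γ:[p3=F] Δ:[(p0 → p1)=T] refutes=False
  v=0111: Γ:[p3=T] Δ:[(p0 → p1)=T] refutes=False
  v=1000: Γ:[p3=F] Δ:[(p0 → p1)=F] refutes=False
  v=1001: Γ:[p3=T] Δ:[(p0 → p1)=F] refutes=True  ← countermodel

Result: [1, 0, 0, 1]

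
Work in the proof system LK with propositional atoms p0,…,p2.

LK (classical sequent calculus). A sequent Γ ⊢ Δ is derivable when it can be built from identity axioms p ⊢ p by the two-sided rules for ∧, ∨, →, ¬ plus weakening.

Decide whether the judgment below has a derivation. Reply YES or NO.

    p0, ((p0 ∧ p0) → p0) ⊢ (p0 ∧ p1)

Truth-table refutation:
  v=000: Γ:[p0=F, ((p0 ∧ p0) → p0)=T] Δ:[(p0 ∧ p1)=F] refutes=False
  v=001: Γ:[p0=F, ((p0 ∧ p0) → p0)=T] Δ:[(p0 ∧ p1)=F] refutes=False
  v=010: Γ:[p0=F, ((p0 ∧ p0) → p0)=T] Δ:[(p0 ∧ p1)=F] refutes=False
  v=011: Γ:[p0=F, ((p0 ∧ p0) → p0)=T] Δ:[(p0 ∧ p1)=F] refutes=False
  v=100: Γ:[p0=T, ((p0 ∧ p0) → p0)=T] Δ:[(p0 ∧ p1)=F] refutes=True  ← countermodel

Result: NO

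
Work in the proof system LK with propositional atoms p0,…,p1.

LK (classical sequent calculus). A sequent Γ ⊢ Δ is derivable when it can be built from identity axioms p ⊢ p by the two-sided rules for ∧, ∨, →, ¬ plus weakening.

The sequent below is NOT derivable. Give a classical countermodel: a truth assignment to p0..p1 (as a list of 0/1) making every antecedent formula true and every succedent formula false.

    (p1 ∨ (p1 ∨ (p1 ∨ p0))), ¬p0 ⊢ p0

Enumerate valuations to refute Γ ⊢ Δ:
  v=00: Γ:[(p1 ∨ (p1 ∨ (p1 ∨ p0)))=F, ¬p0=T] Δ:[p0=F] refutes=False
  v=01: Γ:[(p1 ∨ (p1 ∨ (p1 ∨ p0)))=T, ¬p0=T] Δ:[p0=F] refutes=True  ← countermodel

Result: [0, 1]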